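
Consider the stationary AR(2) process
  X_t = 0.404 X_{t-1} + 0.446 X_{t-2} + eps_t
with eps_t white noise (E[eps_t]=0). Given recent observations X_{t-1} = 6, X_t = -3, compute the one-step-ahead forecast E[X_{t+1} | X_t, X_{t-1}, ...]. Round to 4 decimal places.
E[X_{t+1} \mid \mathcal F_t] = 1.4640

For an AR(p) model X_t = c + sum_i phi_i X_{t-i} + eps_t, the
one-step-ahead conditional mean is
  E[X_{t+1} | X_t, ...] = c + sum_i phi_i X_{t+1-i}.
Substitute known values:
  E[X_{t+1} | ...] = (0.404) * (-3) + (0.446) * (6)
                   = 1.4640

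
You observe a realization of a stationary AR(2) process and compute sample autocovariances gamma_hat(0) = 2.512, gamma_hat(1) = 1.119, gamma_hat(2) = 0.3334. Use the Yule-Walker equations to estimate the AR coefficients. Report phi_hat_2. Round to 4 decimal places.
\hat\phi_{2} = -0.0820

The Yule-Walker equations for an AR(p) process read, in matrix form,
  Gamma_p phi = r_p,   with   (Gamma_p)_{ij} = gamma(|i - j|),
                       (r_p)_i = gamma(i),   i,j = 1..p.
Substitute the sample gammas (Toeplitz matrix and right-hand side of size 2):
  Gamma_p = [[2.512, 1.119], [1.119, 2.512]]
  r_p     = [1.119, 0.3334]
Written out:
  2.512 phi_1 + 1.119 phi_2 = 1.119
  1.119 phi_1 + 2.512 phi_2 = 0.3334
Solve by Cramer's rule:
  det = gamma(0)^2 - gamma(1)^2 = (2.512)^2 - (1.119)^2 = 6.310144 - 1.252161 = 5.057983
  phi_hat_1 = [gamma(1) gamma(0) - gamma(1) gamma(2)] / det = [(1.119)(2.512) - (1.119)(0.3334)] / 5.057983 = 2.4378534 / 5.057983 = 0.482
  phi_hat_2 = [gamma(0) gamma(2) - gamma(1)^2] / det = [(2.512)(0.3334) - (1.119)^2] / 5.057983 = -0.4146602 / 5.057983 = -0.082
So phi_hat = [0.4820, -0.0820].
Therefore phi_hat_2 = -0.0820.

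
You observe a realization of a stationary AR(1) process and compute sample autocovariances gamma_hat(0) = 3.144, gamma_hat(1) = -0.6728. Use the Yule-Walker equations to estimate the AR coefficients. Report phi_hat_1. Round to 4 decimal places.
\hat\phi_{1} = -0.2140

The Yule-Walker equations for an AR(p) process read, in matrix form,
  Gamma_p phi = r_p,   with   (Gamma_p)_{ij} = gamma(|i - j|),
                       (r_p)_i = gamma(i),   i,j = 1..p.
Substitute the sample gammas (Toeplitz matrix and right-hand side of size 1):
  Gamma_p = [[3.144]]
  r_p     = [-0.6728]
With p = 1 this is the single equation gamma(0) phi_1 = gamma(1):
  phi_hat_1 = gamma(1) / gamma(0) = -0.6728 / 3.144 = -0.2140.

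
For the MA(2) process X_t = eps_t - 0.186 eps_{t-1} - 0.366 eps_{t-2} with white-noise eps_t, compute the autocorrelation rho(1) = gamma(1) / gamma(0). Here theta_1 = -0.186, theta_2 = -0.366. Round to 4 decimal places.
\rho(1) = -0.1009

For an MA(q) process with theta_0 = 1, the autocovariance is
  gamma(k) = sigma^2 * sum_{i=0..q-k} theta_i * theta_{i+k},
and rho(k) = gamma(k) / gamma(0). Sigma^2 cancels.
  numerator   = (1)*(-0.186) + (-0.186)*(-0.366) = -0.117924.
  denominator = (1)^2 + (-0.186)^2 + (-0.366)^2 = 1.168552.
  rho(1) = -0.117924 / 1.168552 = -0.1009.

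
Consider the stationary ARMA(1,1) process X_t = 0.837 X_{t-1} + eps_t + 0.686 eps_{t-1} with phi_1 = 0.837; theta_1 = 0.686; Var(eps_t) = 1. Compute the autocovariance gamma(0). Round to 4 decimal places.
\gamma(0) = 8.7465

Multiply the model equation by X_{t-k} and take expectations. With theta_0 = psi_0 = 1 and psi_j the MA(infinity) weights, this gives
  gamma(k) - sum_i phi_i gamma(k-i) = c_k,
  c_k = sigma^2 * sum_{j=k..q} theta_j psi_{j-k}   (c_k = 0 for k > q),
using gamma(-m) = gamma(m).
psi-weights needed (psi_j = theta_j + sum_i phi_i psi_{j-i}):
  psi_1 = theta_1 + phi_1 = 0.686 + (0.837) = 1.523
Right-hand sides:
  c_0 = sigma^2 (1 + theta_1 psi_1) = 1 * (1 + (0.686)(1.523)) = 1 * 2.044778 = 2.044778
  c_1 = sigma^2 theta_1 = 1 * (0.686) = 0.686
  c_2 = 0
Equations for k = 0 and k = 1 (AR order 1):
  gamma(0) = phi_1 gamma(1) + c_0
  gamma(1) = phi_1 gamma(0) + c_1
Substituting the second into the first: gamma(0) (1 - phi_1^2) = c_0 + phi_1 c_1, so
  gamma(0) = (c_0 + phi_1 c_1) / (1 - phi_1^2) = (2.044778 + (0.837)(0.686)) / (1 - (0.837)^2) = 2.61896 / 0.299431 = 8.746456.
Therefore gamma(0) = 8.7465 (to 4 decimal places).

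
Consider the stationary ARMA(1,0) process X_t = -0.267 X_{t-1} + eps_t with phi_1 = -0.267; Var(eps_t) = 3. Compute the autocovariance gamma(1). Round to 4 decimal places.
\gamma(1) = -0.8625

Multiply the model equation by X_{t-k} and take expectations. With theta_0 = psi_0 = 1 and psi_j the MA(infinity) weights, this gives
  gamma(k) - sum_i phi_i gamma(k-i) = c_k,
  c_k = sigma^2 * sum_{j=k..q} theta_j psi_{j-k}   (c_k = 0 for k > q),
using gamma(-m) = gamma(m).
Pure AR (q = 0): c_0 = sigma^2 = 3, c_k = 0 for k >= 1.
Equations for k = 0 and k = 1 (AR order 1):
  gamma(0) = phi_1 gamma(1) + c_0
  gamma(1) = phi_1 gamma(0) + c_1
Substituting the second into the first: gamma(0) (1 - phi_1^2) = c_0 + phi_1 c_1, so
  gamma(0) = c_0 / (1 - phi_1^2) = 3 / (1 - (-0.267)^2) = 3 / 0.928711 = 3.230284.
  gamma(1) = phi_1 gamma(0) = (-0.267)(3.230284) = -0.862486.
Therefore gamma(1) = -0.8625 (to 4 decimal places).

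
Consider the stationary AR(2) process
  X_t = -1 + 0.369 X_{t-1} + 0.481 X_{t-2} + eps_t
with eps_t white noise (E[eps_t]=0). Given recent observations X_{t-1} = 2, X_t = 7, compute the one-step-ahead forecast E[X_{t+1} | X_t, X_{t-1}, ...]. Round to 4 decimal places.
E[X_{t+1} \mid \mathcal F_t] = 2.5450

For an AR(p) model X_t = c + sum_i phi_i X_{t-i} + eps_t, the
one-step-ahead conditional mean is
  E[X_{t+1} | X_t, ...] = c + sum_i phi_i X_{t+1-i}.
Substitute known values:
  E[X_{t+1} | ...] = -1 + (0.369) * (7) + (0.481) * (2)
                   = 2.5450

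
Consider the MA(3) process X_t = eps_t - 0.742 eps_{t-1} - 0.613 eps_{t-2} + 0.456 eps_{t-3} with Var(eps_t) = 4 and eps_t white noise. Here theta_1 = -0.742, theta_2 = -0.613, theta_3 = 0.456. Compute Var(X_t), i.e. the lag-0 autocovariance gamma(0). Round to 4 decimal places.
\gamma(0) = 8.5371

For an MA(q) process X_t = eps_t + sum_i theta_i eps_{t-i} with
Var(eps_t) = sigma^2, the variance is
  gamma(0) = sigma^2 * (1 + sum_i theta_i^2).
  sum_i theta_i^2 = (-0.742)^2 + (-0.613)^2 + (0.456)^2 = 0.550564 + 0.375769 + 0.207936 = 1.134269.
  gamma(0) = 4 * (1 + 1.134269) = 4 * 2.134269 = 8.537076, which rounds to 8.5371.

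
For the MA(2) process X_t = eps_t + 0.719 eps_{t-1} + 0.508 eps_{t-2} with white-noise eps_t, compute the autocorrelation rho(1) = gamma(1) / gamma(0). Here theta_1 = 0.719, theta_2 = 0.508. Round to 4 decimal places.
\rho(1) = 0.6108

For an MA(q) process with theta_0 = 1, the autocovariance is
  gamma(k) = sigma^2 * sum_{i=0..q-k} theta_i * theta_{i+k},
and rho(k) = gamma(k) / gamma(0). Sigma^2 cancels.
  numerator   = (1)*(0.719) + (0.719)*(0.508) = 1.084252.
  denominator = (1)^2 + (0.719)^2 + (0.508)^2 = 1.775025.
  rho(1) = 1.084252 / 1.775025 = 0.6108.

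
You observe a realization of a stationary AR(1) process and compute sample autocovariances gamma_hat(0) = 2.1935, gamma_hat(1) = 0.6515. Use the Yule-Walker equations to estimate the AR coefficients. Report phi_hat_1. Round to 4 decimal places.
\hat\phi_{1} = 0.2970

The Yule-Walker equations for an AR(p) process read, in matrix form,
  Gamma_p phi = r_p,   with   (Gamma_p)_{ij} = gamma(|i - j|),
                       (r_p)_i = gamma(i),   i,j = 1..p.
Substitute the sample gammas (Toeplitz matrix and right-hand side of size 1):
  Gamma_p = [[2.1935]]
  r_p     = [0.6515]
With p = 1 this is the single equation gamma(0) phi_1 = gamma(1):
  phi_hat_1 = gamma(1) / gamma(0) = 0.6515 / 2.1935 = 0.2970.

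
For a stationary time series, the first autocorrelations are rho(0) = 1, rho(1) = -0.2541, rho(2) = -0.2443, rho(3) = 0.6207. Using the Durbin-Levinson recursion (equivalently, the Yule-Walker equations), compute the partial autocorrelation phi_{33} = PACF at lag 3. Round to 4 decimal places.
\phi_{33} = 0.5450

The PACF at lag k is phi_{kk}, the last component of the solution
to the Yule-Walker system G_k phi = r_k where
  (G_k)_{ij} = rho(|i - j|), (r_k)_i = rho(i), i,j = 1..k.
Equivalently, Durbin-Levinson gives phi_{kk} iteratively:
  phi_{11} = rho(1)
  phi_{kk} = [rho(k) - sum_{j=1..k-1} phi_{k-1,j} rho(k-j)]
            / [1 - sum_{j=1..k-1} phi_{k-1,j} rho(j)],
  phi_{k,j} = phi_{k-1,j} - phi_{kk} phi_{k-1,k-j},  j = 1..k-1.
Step k = 1:
  phi_11 = rho(1) = -0.2541.
Step k = 2:
  phi_22 = [rho(2) - phi_11 rho(1)] / [1 - phi_11 rho(1)] = [-0.2443 - (-0.2541)(-0.2541)] / [1 - (-0.2541)(-0.2541)]
         = -0.30886681 / 0.93543319 = -0.330186.
  Update: phi_21 = phi_11 - phi_22 phi_11 = -0.2541 - (-0.330186)(-0.2541) = -0.338.
Step k = 3:
  phi_33 = [rho(3) - phi_21 rho(2) - phi_22 rho(1)] / [1 - phi_21 rho(1) - phi_22 rho(2)]
    numerator   = 0.6207 - (-0.338)(-0.2443) - (-0.330186)(-0.2541) = 0.45422632
    denominator = 1 - (-0.338)(-0.2541) - (-0.330186)(-0.2443) = 0.83344974
  phi_33 = 0.45422632 / 0.83344974 = 0.545.
Therefore phi_{33} = 0.5450.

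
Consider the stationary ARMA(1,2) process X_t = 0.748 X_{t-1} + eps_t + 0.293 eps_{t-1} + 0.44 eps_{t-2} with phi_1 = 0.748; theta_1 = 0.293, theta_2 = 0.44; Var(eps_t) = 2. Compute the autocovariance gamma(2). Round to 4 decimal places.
\gamma(2) = 8.1080

Multiply the model equation by X_{t-k} and take expectations. With theta_0 = psi_0 = 1 and psi_j the MA(infinity) weights, this gives
  gamma(k) - sum_i phi_i gamma(k-i) = c_k,
  c_k = sigma^2 * sum_{j=k..q} theta_j psi_{j-k}   (c_k = 0 for k > q),
using gamma(-m) = gamma(m).
psi-weights needed (psi_j = theta_j + sum_i phi_i psi_{j-i}):
  psi_1 = theta_1 + phi_1 = 0.293 + (0.748) = 1.041
  psi_2 = theta_2 + phi_1 psi_1 = 0.44 + (0.748)(1.041) = 1.218668
Right-hand sides:
  c_0 = sigma^2 (1 + theta_1 psi_1 + theta_2 psi_2) = 2 * (1 + (0.293)(1.041) + (0.44)(1.218668)) = 2 * 1.841227 = 3.682454
  c_1 = sigma^2 (theta_1 + theta_2 psi_1) = 2 * (0.293 + (0.44)(1.041)) = 1.50208
  c_2 = sigma^2 theta_2 = 2 * (0.44) = 0.88
Equations for k = 0 and k = 1 (AR order 1):
  gamma(0) = phi_1 gamma(1) + c_0
  gamma(1) = phi_1 gamma(0) + c_1
Substituting the second into the first: gamma(0) (1 - phi_1^2) = c_0 + phi_1 c_1, so
  gamma(0) = (c_0 + phi_1 c_1) / (1 - phi_1^2) = (3.682454 + (0.748)(1.50208)) / (1 - (0.748)^2) = 4.80601 / 0.440496 = 10.91045.
  gamma(1) = phi_1 gamma(0) + c_1 = (0.748)(10.91045) + (1.50208) = 9.663097.
For k = 2: gamma(2) = phi_1 gamma(1) + c_2
  = (0.748)(9.663097) + (0.88) = 8.107996.
Therefore gamma(2) = 8.1080 (to 4 decimal places).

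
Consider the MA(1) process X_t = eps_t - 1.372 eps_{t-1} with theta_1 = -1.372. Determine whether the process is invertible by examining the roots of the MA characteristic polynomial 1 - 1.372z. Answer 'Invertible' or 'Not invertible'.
\text{Not invertible}

The MA(q) characteristic polynomial is P(z) = 1 - 1.372z.
Invertibility requires all roots to lie outside the unit circle, i.e. |z| > 1 for every root.
This is linear in z: 1 + (-1.372) z = 0  =>  z = -1/(-1.372) = 0.728863,  |z| = 0.728863.
Moduli of all roots: 0.7289.
All moduli strictly greater than 1? No.
Verdict: Not invertible.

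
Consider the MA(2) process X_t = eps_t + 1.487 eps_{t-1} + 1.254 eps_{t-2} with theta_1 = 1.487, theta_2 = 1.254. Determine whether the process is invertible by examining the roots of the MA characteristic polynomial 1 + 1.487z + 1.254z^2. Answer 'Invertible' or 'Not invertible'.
\text{Not invertible}

The MA(q) characteristic polynomial is P(z) = 1 + 1.487z + 1.254z^2.
Invertibility requires all roots to lie outside the unit circle, i.e. |z| > 1 for every root.
Set 1 + (1.487) z + (1.254) z^2 = 0, i.e. a z^2 + b z + c = 0 with a = 1.254, b = 1.487, c = 1.
Discriminant D = b^2 - 4ac = (1.487)^2 - 4*(1.254)*1 = 2.211169 - (5.016) = -2.804831.
D < 0, so the roots are the complex-conjugate pair z = (-b +/- i sqrt(-D)) / (2a) = -0.5929 +/- 0.6678i.
For a conjugate pair |z|^2 = z * conj(z) = (product of roots) = c/a = 1/(1.254) = 0.797448, so |z| = sqrt(0.797448) = 0.893 for both roots.
Moduli of all roots: 0.8930, 0.8930.
All moduli strictly greater than 1? No.
Verdict: Not invertible.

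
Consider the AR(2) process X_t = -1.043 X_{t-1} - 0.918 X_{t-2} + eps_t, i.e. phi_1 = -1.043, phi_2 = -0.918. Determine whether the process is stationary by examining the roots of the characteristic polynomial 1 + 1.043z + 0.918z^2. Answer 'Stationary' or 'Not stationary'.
\text{Stationary}

The AR(p) characteristic polynomial is P(z) = 1 + 1.043z + 0.918z^2.
Stationarity requires all roots to lie outside the unit circle, i.e. |z| > 1 for every root.
Set 1 + (1.043) z + (0.918) z^2 = 0, i.e. a z^2 + b z + c = 0 with a = 0.918, b = 1.043, c = 1.
Discriminant D = b^2 - 4ac = (1.043)^2 - 4*(0.918)*1 = 1.087849 - (3.672) = -2.584151.
D < 0, so the roots are the complex-conjugate pair z = (-b +/- i sqrt(-D)) / (2a) = -0.5681 +/- 0.8756i.
For a conjugate pair |z|^2 = z * conj(z) = (product of roots) = c/a = 1/(0.918) = 1.089325, so |z| = sqrt(1.089325) = 1.0437 for both roots.
Moduli of all roots: 1.0437, 1.0437.
All moduli strictly greater than 1? Yes.
Verdict: Stationary.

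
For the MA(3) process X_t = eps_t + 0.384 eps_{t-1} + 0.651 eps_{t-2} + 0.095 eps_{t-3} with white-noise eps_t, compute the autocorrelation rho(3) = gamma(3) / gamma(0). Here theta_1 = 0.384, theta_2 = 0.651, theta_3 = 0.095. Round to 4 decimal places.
\rho(3) = 0.0601

For an MA(q) process with theta_0 = 1, the autocovariance is
  gamma(k) = sigma^2 * sum_{i=0..q-k} theta_i * theta_{i+k},
and rho(k) = gamma(k) / gamma(0). Sigma^2 cancels.
  numerator   = (1)*(0.095) = 0.095.
  denominator = (1)^2 + (0.384)^2 + (0.651)^2 + (0.095)^2 = 1.580282.
  rho(3) = 0.095 / 1.580282 = 0.0601.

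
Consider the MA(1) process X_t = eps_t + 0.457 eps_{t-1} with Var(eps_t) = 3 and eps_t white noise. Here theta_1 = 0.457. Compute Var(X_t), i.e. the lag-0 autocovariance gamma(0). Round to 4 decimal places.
\gamma(0) = 3.6265

For an MA(q) process X_t = eps_t + sum_i theta_i eps_{t-i} with
Var(eps_t) = sigma^2, the variance is
  gamma(0) = sigma^2 * (1 + sum_i theta_i^2).
  sum_i theta_i^2 = (0.457)^2 = 0.208849.
  gamma(0) = 3 * (1 + 0.208849) = 3 * 1.208849 = 3.626547, which rounds to 3.6265.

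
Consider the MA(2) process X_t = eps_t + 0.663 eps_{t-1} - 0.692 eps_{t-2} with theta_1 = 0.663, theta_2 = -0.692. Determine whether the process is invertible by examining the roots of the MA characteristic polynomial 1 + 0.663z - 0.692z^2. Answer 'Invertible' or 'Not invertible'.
\text{Not invertible}

The MA(q) characteristic polynomial is P(z) = 1 + 0.663z - 0.692z^2.
Invertibility requires all roots to lie outside the unit circle, i.e. |z| > 1 for every root.
Set 1 + (0.663) z + (-0.692) z^2 = 0, i.e. a z^2 + b z + c = 0 with a = -0.692, b = 0.663, c = 1.
Discriminant D = b^2 - 4ac = (0.663)^2 - 4*(-0.692)*1 = 0.439569 - (-2.768) = 3.207569.
D >= 0, so the roots are real: z = (-b +/- sqrt(D)) / (2a) = (-0.663 +/- 1.790969) / (-1.384).
  z_1 = (-0.663 + 1.790969) / (-1.384) = -0.815,   |z_1| = 0.815.
  z_2 = (-0.663 - 1.790969) / (-1.384) = 1.7731,   |z_2| = 1.7731.
Moduli of all roots: 0.8150, 1.7731.
All moduli strictly greater than 1? No.
Verdict: Not invertible.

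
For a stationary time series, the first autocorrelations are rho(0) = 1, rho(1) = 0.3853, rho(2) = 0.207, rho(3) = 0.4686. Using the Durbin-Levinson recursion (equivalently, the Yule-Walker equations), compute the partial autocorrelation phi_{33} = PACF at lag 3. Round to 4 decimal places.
\phi_{33} = 0.4340

The PACF at lag k is phi_{kk}, the last component of the solution
to the Yule-Walker system G_k phi = r_k where
  (G_k)_{ij} = rho(|i - j|), (r_k)_i = rho(i), i,j = 1..k.
Equivalently, Durbin-Levinson gives phi_{kk} iteratively:
  phi_{11} = rho(1)
  phi_{kk} = [rho(k) - sum_{j=1..k-1} phi_{k-1,j} rho(k-j)]
            / [1 - sum_{j=1..k-1} phi_{k-1,j} rho(j)],
  phi_{k,j} = phi_{k-1,j} - phi_{kk} phi_{k-1,k-j},  j = 1..k-1.
Step k = 1:
  phi_11 = rho(1) = 0.3853.
Step k = 2:
  phi_22 = [rho(2) - phi_11 rho(1)] / [1 - phi_11 rho(1)] = [0.207 - (0.3853)(0.3853)] / [1 - (0.3853)(0.3853)]
         = 0.05854391 / 0.85154391 = 0.06875.
  Update: phi_21 = phi_11 - phi_22 phi_11 = 0.3853 - (0.06875)(0.3853) = 0.358811.
Step k = 3:
  phi_33 = [rho(3) - phi_21 rho(2) - phi_22 rho(1)] / [1 - phi_21 rho(1) - phi_22 rho(2)]
    numerator   = 0.4686 - (0.358811)(0.207) - (0.06875)(0.3853) = 0.36783673
    denominator = 1 - (0.358811)(0.3853) - (0.06875)(0.207) = 0.847519
  phi_33 = 0.36783673 / 0.847519 = 0.434.
Therefore phi_{33} = 0.4340.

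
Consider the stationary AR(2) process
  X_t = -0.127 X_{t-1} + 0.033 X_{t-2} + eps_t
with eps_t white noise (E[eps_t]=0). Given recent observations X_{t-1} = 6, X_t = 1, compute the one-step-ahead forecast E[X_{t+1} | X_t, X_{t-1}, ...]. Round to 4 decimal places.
E[X_{t+1} \mid \mathcal F_t] = 0.0710

For an AR(p) model X_t = c + sum_i phi_i X_{t-i} + eps_t, the
one-step-ahead conditional mean is
  E[X_{t+1} | X_t, ...] = c + sum_i phi_i X_{t+1-i}.
Substitute known values:
  E[X_{t+1} | ...] = (-0.127) * (1) + (0.033) * (6)
                   = 0.0710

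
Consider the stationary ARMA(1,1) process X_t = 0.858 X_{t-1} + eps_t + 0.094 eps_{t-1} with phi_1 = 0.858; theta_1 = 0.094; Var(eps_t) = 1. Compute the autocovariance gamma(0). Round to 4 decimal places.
\gamma(0) = 4.4351

Multiply the model equation by X_{t-k} and take expectations. With theta_0 = psi_0 = 1 and psi_j the MA(infinity) weights, this gives
  gamma(k) - sum_i phi_i gamma(k-i) = c_k,
  c_k = sigma^2 * sum_{j=k..q} theta_j psi_{j-k}   (c_k = 0 for k > q),
using gamma(-m) = gamma(m).
psi-weights needed (psi_j = theta_j + sum_i phi_i psi_{j-i}):
  psi_1 = theta_1 + phi_1 = 0.094 + (0.858) = 0.952
Right-hand sides:
  c_0 = sigma^2 (1 + theta_1 psi_1) = 1 * (1 + (0.094)(0.952)) = 1 * 1.089488 = 1.089488
  c_1 = sigma^2 theta_1 = 1 * (0.094) = 0.094
  c_2 = 0
Equations for k = 0 and k = 1 (AR order 1):
  gamma(0) = phi_1 gamma(1) + c_0
  gamma(1) = phi_1 gamma(0) + c_1
Substituting the second into the first: gamma(0) (1 - phi_1^2) = c_0 + phi_1 c_1, so
  gamma(0) = (c_0 + phi_1 c_1) / (1 - phi_1^2) = (1.089488 + (0.858)(0.094)) / (1 - (0.858)^2) = 1.17014 / 0.263836 = 4.435104.
Therefore gamma(0) = 4.4351 (to 4 decimal places).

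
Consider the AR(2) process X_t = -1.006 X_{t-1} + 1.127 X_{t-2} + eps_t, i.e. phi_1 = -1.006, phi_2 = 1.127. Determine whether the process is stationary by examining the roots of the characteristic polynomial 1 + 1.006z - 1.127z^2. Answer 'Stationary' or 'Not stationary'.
\text{Not stationary}

The AR(p) characteristic polynomial is P(z) = 1 + 1.006z - 1.127z^2.
Stationarity requires all roots to lie outside the unit circle, i.e. |z| > 1 for every root.
Set 1 + (1.006) z + (-1.127) z^2 = 0, i.e. a z^2 + b z + c = 0 with a = -1.127, b = 1.006, c = 1.
Discriminant D = b^2 - 4ac = (1.006)^2 - 4*(-1.127)*1 = 1.012036 - (-4.508) = 5.520036.
D >= 0, so the roots are real: z = (-b +/- sqrt(D)) / (2a) = (-1.006 +/- 2.349476) / (-2.254).
  z_1 = (-1.006 + 2.349476) / (-2.254) = -0.596,   |z_1| = 0.596.
  z_2 = (-1.006 - 2.349476) / (-2.254) = 1.4887,   |z_2| = 1.4887.
Moduli of all roots: 0.5960, 1.4887.
All moduli strictly greater than 1? No.
Verdict: Not stationary.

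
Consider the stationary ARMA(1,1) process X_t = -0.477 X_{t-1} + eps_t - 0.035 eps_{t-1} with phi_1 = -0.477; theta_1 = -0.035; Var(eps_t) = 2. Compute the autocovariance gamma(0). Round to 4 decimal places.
\gamma(0) = 2.6787

Multiply the model equation by X_{t-k} and take expectations. With theta_0 = psi_0 = 1 and psi_j the MA(infinity) weights, this gives
  gamma(k) - sum_i phi_i gamma(k-i) = c_k,
  c_k = sigma^2 * sum_{j=k..q} theta_j psi_{j-k}   (c_k = 0 for k > q),
using gamma(-m) = gamma(m).
psi-weights needed (psi_j = theta_j + sum_i phi_i psi_{j-i}):
  psi_1 = theta_1 + phi_1 = -0.035 + (-0.477) = -0.512
Right-hand sides:
  c_0 = sigma^2 (1 + theta_1 psi_1) = 2 * (1 + (-0.035)(-0.512)) = 2 * 1.01792 = 2.03584
  c_1 = sigma^2 theta_1 = 2 * (-0.035) = -0.07
  c_2 = 0
Equations for k = 0 and k = 1 (AR order 1):
  gamma(0) = phi_1 gamma(1) + c_0
  gamma(1) = phi_1 gamma(0) + c_1
Substituting the second into the first: gamma(0) (1 - phi_1^2) = c_0 + phi_1 c_1, so
  gamma(0) = (c_0 + phi_1 c_1) / (1 - phi_1^2) = (2.03584 + (-0.477)(-0.07)) / (1 - (-0.477)^2) = 2.06923 / 0.772471 = 2.678715.
Therefore gamma(0) = 2.6787 (to 4 decimal places).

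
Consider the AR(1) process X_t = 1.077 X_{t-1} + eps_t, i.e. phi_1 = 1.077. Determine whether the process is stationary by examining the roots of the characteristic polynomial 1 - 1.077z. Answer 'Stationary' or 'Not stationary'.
\text{Not stationary}

The AR(p) characteristic polynomial is P(z) = 1 - 1.077z.
Stationarity requires all roots to lie outside the unit circle, i.e. |z| > 1 for every root.
This is linear in z: 1 + (-1.077) z = 0  =>  z = -1/(-1.077) = 0.928505,  |z| = 0.928505.
Moduli of all roots: 0.9285.
All moduli strictly greater than 1? No.
Verdict: Not stationary.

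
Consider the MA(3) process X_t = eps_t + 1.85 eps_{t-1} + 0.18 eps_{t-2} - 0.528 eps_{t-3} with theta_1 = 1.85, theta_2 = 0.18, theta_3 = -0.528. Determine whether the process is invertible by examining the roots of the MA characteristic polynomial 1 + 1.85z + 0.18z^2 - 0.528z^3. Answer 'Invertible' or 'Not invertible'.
\text{Not invertible}

The MA(q) characteristic polynomial is P(z) = 1 + 1.85z + 0.18z^2 - 0.528z^3.
Invertibility requires all roots to lie outside the unit circle, i.e. |z| > 1 for every root.
Degree 3: look for a simple real root z0 first, then factor out (1 - z/z0) and solve the remaining quadratic.
Testing z0 = -1.25: P(-1.25) = 1 + (1.85)(-1.25) + (0.18)(-1.25)^2 + (-0.528)(-1.25)^3
  = 1 + (-2.3125) + (0.28125) + (1.03125) = 0.  So z_0 = -1.25 is a root, |z_0| = 1.25.
Divide out the factor (1 + 0.8 z) = (1 - z/z0) (since 1/z0 = -0.8):
  P(z) = (1 + 0.8 z)(1 + (1.05) z + (-0.66) z^2)
  [check: z-coef 1.05 - (-0.8) = 1.85; z^2-coef -0.66 - (-0.8)(1.05) = 0.18; z^3-coef -(-0.8)(-0.66) = -0.528.]
Remaining roots from the quadratic factor 1 + (1.05) z + (-0.66) z^2:
  Set 1 + (1.05) z + (-0.66) z^2 = 0, i.e. a z^2 + b z + c = 0 with a = -0.66, b = 1.05, c = 1.
  Discriminant D = b^2 - 4ac = (1.05)^2 - 4*(-0.66)*1 = 1.1025 - (-2.64) = 3.7425.
  D >= 0, so the roots are real: z = (-b +/- sqrt(D)) / (2a) = (-1.05 +/- 1.934554) / (-1.32).
    z_1 = (-1.05 + 1.934554) / (-1.32) = -0.6701,   |z_1| = 0.6701.
    z_2 = (-1.05 - 1.934554) / (-1.32) = 2.261,   |z_2| = 2.261.
Moduli of all roots: 1.2500, 0.6701, 2.2610.
All moduli strictly greater than 1? No.
Verdict: Not invertible.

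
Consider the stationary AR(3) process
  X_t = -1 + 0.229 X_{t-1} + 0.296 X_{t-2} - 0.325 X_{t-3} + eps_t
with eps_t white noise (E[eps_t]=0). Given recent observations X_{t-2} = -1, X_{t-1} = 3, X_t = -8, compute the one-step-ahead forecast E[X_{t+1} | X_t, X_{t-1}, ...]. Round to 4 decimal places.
E[X_{t+1} \mid \mathcal F_t] = -1.6190

For an AR(p) model X_t = c + sum_i phi_i X_{t-i} + eps_t, the
one-step-ahead conditional mean is
  E[X_{t+1} | X_t, ...] = c + sum_i phi_i X_{t+1-i}.
Substitute known values:
  E[X_{t+1} | ...] = -1 + (0.229) * (-8) + (0.296) * (3) + (-0.325) * (-1)
                   = -1.6190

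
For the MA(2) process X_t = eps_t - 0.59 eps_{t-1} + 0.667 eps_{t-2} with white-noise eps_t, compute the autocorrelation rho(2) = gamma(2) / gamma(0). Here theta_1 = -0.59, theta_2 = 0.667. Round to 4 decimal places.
\rho(2) = 0.3720

For an MA(q) process with theta_0 = 1, the autocovariance is
  gamma(k) = sigma^2 * sum_{i=0..q-k} theta_i * theta_{i+k},
and rho(k) = gamma(k) / gamma(0). Sigma^2 cancels.
  numerator   = (1)*(0.667) = 0.667.
  denominator = (1)^2 + (-0.59)^2 + (0.667)^2 = 1.792989.
  rho(2) = 0.667 / 1.792989 = 0.3720.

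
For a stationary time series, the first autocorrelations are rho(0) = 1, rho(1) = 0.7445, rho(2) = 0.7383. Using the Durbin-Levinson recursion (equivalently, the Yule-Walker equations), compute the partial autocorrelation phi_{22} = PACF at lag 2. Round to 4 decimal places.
\phi_{22} = 0.4129

The PACF at lag k is phi_{kk}, the last component of the solution
to the Yule-Walker system G_k phi = r_k where
  (G_k)_{ij} = rho(|i - j|), (r_k)_i = rho(i), i,j = 1..k.
Equivalently, Durbin-Levinson gives phi_{kk} iteratively:
  phi_{11} = rho(1)
  phi_{kk} = [rho(k) - sum_{j=1..k-1} phi_{k-1,j} rho(k-j)]
            / [1 - sum_{j=1..k-1} phi_{k-1,j} rho(j)],
  phi_{k,j} = phi_{k-1,j} - phi_{kk} phi_{k-1,k-j},  j = 1..k-1.
Step k = 1:
  phi_11 = rho(1) = 0.7445.
Step k = 2:
  phi_22 = [rho(2) - phi_11 rho(1)] / [1 - phi_11 rho(1)] = [0.7383 - (0.7445)(0.7445)] / [1 - (0.7445)(0.7445)]
         = 0.18401975 / 0.44571975 = 0.4129.
Therefore phi_{22} = 0.4129.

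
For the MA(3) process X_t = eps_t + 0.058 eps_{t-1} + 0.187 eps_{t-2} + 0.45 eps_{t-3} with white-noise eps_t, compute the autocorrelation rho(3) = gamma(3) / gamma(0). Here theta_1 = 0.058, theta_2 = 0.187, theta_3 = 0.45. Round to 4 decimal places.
\rho(3) = 0.3627

For an MA(q) process with theta_0 = 1, the autocovariance is
  gamma(k) = sigma^2 * sum_{i=0..q-k} theta_i * theta_{i+k},
and rho(k) = gamma(k) / gamma(0). Sigma^2 cancels.
  numerator   = (1)*(0.45) = 0.45.
  denominator = (1)^2 + (0.058)^2 + (0.187)^2 + (0.45)^2 = 1.240833.
  rho(3) = 0.45 / 1.240833 = 0.3627.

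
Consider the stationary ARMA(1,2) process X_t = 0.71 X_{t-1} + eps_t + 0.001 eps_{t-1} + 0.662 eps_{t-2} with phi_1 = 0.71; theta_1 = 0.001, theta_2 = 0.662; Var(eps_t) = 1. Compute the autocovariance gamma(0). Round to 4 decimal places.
\gamma(0) = 4.2509

Multiply the model equation by X_{t-k} and take expectations. With theta_0 = psi_0 = 1 and psi_j the MA(infinity) weights, this gives
  gamma(k) - sum_i phi_i gamma(k-i) = c_k,
  c_k = sigma^2 * sum_{j=k..q} theta_j psi_{j-k}   (c_k = 0 for k > q),
using gamma(-m) = gamma(m).
psi-weights needed (psi_j = theta_j + sum_i phi_i psi_{j-i}):
  psi_1 = theta_1 + phi_1 = 0.001 + (0.71) = 0.711
  psi_2 = theta_2 + phi_1 psi_1 = 0.662 + (0.71)(0.711) = 1.16681
Right-hand sides:
  c_0 = sigma^2 (1 + theta_1 psi_1 + theta_2 psi_2) = 1 * (1 + (0.001)(0.711) + (0.662)(1.16681)) = 1 * 1.773139 = 1.773139
  c_1 = sigma^2 (theta_1 + theta_2 psi_1) = 1 * (0.001 + (0.662)(0.711)) = 0.471682
  c_2 = sigma^2 theta_2 = 1 * (0.662) = 0.662
Equations for k = 0 and k = 1 (AR order 1):
  gamma(0) = phi_1 gamma(1) + c_0
  gamma(1) = phi_1 gamma(0) + c_1
Substituting the second into the first: gamma(0) (1 - phi_1^2) = c_0 + phi_1 c_1, so
  gamma(0) = (c_0 + phi_1 c_1) / (1 - phi_1^2) = (1.773139 + (0.71)(0.471682)) / (1 - (0.71)^2) = 2.108033 / 0.4959 = 4.250924.
Therefore gamma(0) = 4.2509 (to 4 decimal places).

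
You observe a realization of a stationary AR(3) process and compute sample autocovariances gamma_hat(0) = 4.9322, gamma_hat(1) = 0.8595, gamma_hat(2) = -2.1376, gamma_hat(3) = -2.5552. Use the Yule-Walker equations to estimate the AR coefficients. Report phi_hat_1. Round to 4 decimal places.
\hat\phi_{1} = 0.0510

The Yule-Walker equations for an AR(p) process read, in matrix form,
  Gamma_p phi = r_p,   with   (Gamma_p)_{ij} = gamma(|i - j|),
                       (r_p)_i = gamma(i),   i,j = 1..p.
Substitute the sample gammas (Toeplitz matrix and right-hand side of size 3):
  Gamma_p = [[4.9322, 0.8595, -2.1376], [0.8595, 4.9322, 0.8595], [-2.1376, 0.8595, 4.9322]]
  r_p     = [0.8595, -2.1376, -2.5552]
Written out (R1..R3):
  (R1) 4.9322 phi_1 + 0.8595 phi_2 - 2.1376 phi_3 = 0.8595
  (R2) 0.8595 phi_1 + 4.9322 phi_2 + 0.8595 phi_3 = -2.1376
  (R3) -2.1376 phi_1 + 0.8595 phi_2 + 4.9322 phi_3 = -2.5552
Gaussian elimination:
  R2 <- R2 - (0.8595/4.9322) R1 = R2 - (0.174263) R1:  4.782421 phi_2 + 1.232005 phi_3 = -2.287379
  R3 <- R3 - (-2.1376/4.9322) R1 = R3 - (-0.433397) R1:  1.232005 phi_2 + 4.005771 phi_3 = -2.182695
  R3 <- R3 - (1.232005/4.782421) R2 = R3 - (0.257611) R2:  3.688393 phi_3 = -1.593441
Back-substitution:
  phi_hat_3 = -1.593441 / 3.688393 = -0.432015
  phi_hat_2 = (-2.287379 - (1.232005)(-0.432015)) / 4.782421 = -0.366997
  phi_hat_1 = (0.8595 - (0.8595)(-0.366997) - (-2.1376)(-0.432015)) / 4.9322 = 0.050983
So phi_hat = [0.0510, -0.3670, -0.4320].
Therefore phi_hat_1 = 0.0510.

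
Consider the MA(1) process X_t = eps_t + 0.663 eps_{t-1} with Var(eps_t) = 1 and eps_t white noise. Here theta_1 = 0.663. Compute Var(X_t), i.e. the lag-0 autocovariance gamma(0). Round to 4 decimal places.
\gamma(0) = 1.4396

For an MA(q) process X_t = eps_t + sum_i theta_i eps_{t-i} with
Var(eps_t) = sigma^2, the variance is
  gamma(0) = sigma^2 * (1 + sum_i theta_i^2).
  sum_i theta_i^2 = (0.663)^2 = 0.439569.
  gamma(0) = 1 * (1 + 0.439569) = 1 * 1.439569 = 1.439569, which rounds to 1.4396.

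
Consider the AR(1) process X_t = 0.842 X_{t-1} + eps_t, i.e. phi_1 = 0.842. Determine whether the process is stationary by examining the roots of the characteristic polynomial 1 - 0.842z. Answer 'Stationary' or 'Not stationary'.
\text{Stationary}

The AR(p) characteristic polynomial is P(z) = 1 - 0.842z.
Stationarity requires all roots to lie outside the unit circle, i.e. |z| > 1 for every root.
This is linear in z: 1 + (-0.842) z = 0  =>  z = -1/(-0.842) = 1.187648,  |z| = 1.187648.
Moduli of all roots: 1.1876.
All moduli strictly greater than 1? Yes.
Verdict: Stationary.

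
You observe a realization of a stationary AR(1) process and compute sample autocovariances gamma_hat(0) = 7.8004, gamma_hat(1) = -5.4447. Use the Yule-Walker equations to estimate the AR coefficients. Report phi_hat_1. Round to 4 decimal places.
\hat\phi_{1} = -0.6980

The Yule-Walker equations for an AR(p) process read, in matrix form,
  Gamma_p phi = r_p,   with   (Gamma_p)_{ij} = gamma(|i - j|),
                       (r_p)_i = gamma(i),   i,j = 1..p.
Substitute the sample gammas (Toeplitz matrix and right-hand side of size 1):
  Gamma_p = [[7.8004]]
  r_p     = [-5.4447]
With p = 1 this is the single equation gamma(0) phi_1 = gamma(1):
  phi_hat_1 = gamma(1) / gamma(0) = -5.4447 / 7.8004 = -0.6980.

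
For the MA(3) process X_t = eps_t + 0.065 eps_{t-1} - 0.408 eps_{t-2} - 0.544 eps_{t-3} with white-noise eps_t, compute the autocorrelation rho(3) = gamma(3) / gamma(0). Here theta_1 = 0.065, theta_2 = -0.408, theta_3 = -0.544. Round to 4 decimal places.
\rho(3) = -0.3709

For an MA(q) process with theta_0 = 1, the autocovariance is
  gamma(k) = sigma^2 * sum_{i=0..q-k} theta_i * theta_{i+k},
and rho(k) = gamma(k) / gamma(0). Sigma^2 cancels.
  numerator   = (1)*(-0.544) = -0.544.
  denominator = (1)^2 + (0.065)^2 + (-0.408)^2 + (-0.544)^2 = 1.466625.
  rho(3) = -0.544 / 1.466625 = -0.3709.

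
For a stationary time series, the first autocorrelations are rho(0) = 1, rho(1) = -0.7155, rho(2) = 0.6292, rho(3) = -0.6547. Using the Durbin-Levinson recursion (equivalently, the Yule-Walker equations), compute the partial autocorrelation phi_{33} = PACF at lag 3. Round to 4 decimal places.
\phi_{33} = -0.3061

The PACF at lag k is phi_{kk}, the last component of the solution
to the Yule-Walker system G_k phi = r_k where
  (G_k)_{ij} = rho(|i - j|), (r_k)_i = rho(i), i,j = 1..k.
Equivalently, Durbin-Levinson gives phi_{kk} iteratively:
  phi_{11} = rho(1)
  phi_{kk} = [rho(k) - sum_{j=1..k-1} phi_{k-1,j} rho(k-j)]
            / [1 - sum_{j=1..k-1} phi_{k-1,j} rho(j)],
  phi_{k,j} = phi_{k-1,j} - phi_{kk} phi_{k-1,k-j},  j = 1..k-1.
Step k = 1:
  phi_11 = rho(1) = -0.7155.
Step k = 2:
  phi_22 = [rho(2) - phi_11 rho(1)] / [1 - phi_11 rho(1)] = [0.6292 - (-0.7155)(-0.7155)] / [1 - (-0.7155)(-0.7155)]
         = 0.11725975 / 0.48805975 = 0.240257.
  Update: phi_21 = phi_11 - phi_22 phi_11 = -0.7155 - (0.240257)(-0.7155) = -0.543596.
Step k = 3:
  phi_33 = [rho(3) - phi_21 rho(2) - phi_22 rho(1)] / [1 - phi_21 rho(1) - phi_22 rho(2)]
    numerator   = -0.6547 - (-0.543596)(0.6292) - (0.240257)(-0.7155) = -0.14076545
    denominator = 1 - (-0.543596)(-0.7155) - (0.240257)(0.6292) = 0.45988728
  phi_33 = -0.14076545 / 0.45988728 = -0.3061.
Therefore phi_{33} = -0.3061.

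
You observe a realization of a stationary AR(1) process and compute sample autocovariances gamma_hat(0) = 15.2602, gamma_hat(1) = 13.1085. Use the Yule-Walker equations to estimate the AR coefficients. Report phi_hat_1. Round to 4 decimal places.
\hat\phi_{1} = 0.8590

The Yule-Walker equations for an AR(p) process read, in matrix form,
  Gamma_p phi = r_p,   with   (Gamma_p)_{ij} = gamma(|i - j|),
                       (r_p)_i = gamma(i),   i,j = 1..p.
Substitute the sample gammas (Toeplitz matrix and right-hand side of size 1):
  Gamma_p = [[15.2602]]
  r_p     = [13.1085]
With p = 1 this is the single equation gamma(0) phi_1 = gamma(1):
  phi_hat_1 = gamma(1) / gamma(0) = 13.1085 / 15.2602 = 0.8590.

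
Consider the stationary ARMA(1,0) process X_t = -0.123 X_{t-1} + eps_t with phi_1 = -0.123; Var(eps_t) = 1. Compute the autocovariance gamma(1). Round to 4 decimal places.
\gamma(1) = -0.1249

Multiply the model equation by X_{t-k} and take expectations. With theta_0 = psi_0 = 1 and psi_j the MA(infinity) weights, this gives
  gamma(k) - sum_i phi_i gamma(k-i) = c_k,
  c_k = sigma^2 * sum_{j=k..q} theta_j psi_{j-k}   (c_k = 0 for k > q),
using gamma(-m) = gamma(m).
Pure AR (q = 0): c_0 = sigma^2 = 1, c_k = 0 for k >= 1.
Equations for k = 0 and k = 1 (AR order 1):
  gamma(0) = phi_1 gamma(1) + c_0
  gamma(1) = phi_1 gamma(0) + c_1
Substituting the second into the first: gamma(0) (1 - phi_1^2) = c_0 + phi_1 c_1, so
  gamma(0) = c_0 / (1 - phi_1^2) = 1 / (1 - (-0.123)^2) = 1 / 0.984871 = 1.015361.
  gamma(1) = phi_1 gamma(0) = (-0.123)(1.015361) = -0.124889.
Therefore gamma(1) = -0.1249 (to 4 decimal places).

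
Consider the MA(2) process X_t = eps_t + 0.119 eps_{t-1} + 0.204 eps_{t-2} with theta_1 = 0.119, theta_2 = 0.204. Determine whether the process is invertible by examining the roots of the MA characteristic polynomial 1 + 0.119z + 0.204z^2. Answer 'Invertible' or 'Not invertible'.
\text{Invertible}

The MA(q) characteristic polynomial is P(z) = 1 + 0.119z + 0.204z^2.
Invertibility requires all roots to lie outside the unit circle, i.e. |z| > 1 for every root.
Set 1 + (0.119) z + (0.204) z^2 = 0, i.e. a z^2 + b z + c = 0 with a = 0.204, b = 0.119, c = 1.
Discriminant D = b^2 - 4ac = (0.119)^2 - 4*(0.204)*1 = 0.014161 - (0.816) = -0.801839.
D < 0, so the roots are the complex-conjugate pair z = (-b +/- i sqrt(-D)) / (2a) = -0.2917 +/- 2.1947i.
For a conjugate pair |z|^2 = z * conj(z) = (product of roots) = c/a = 1/(0.204) = 4.901961, so |z| = sqrt(4.901961) = 2.214 for both roots.
Moduli of all roots: 2.2140, 2.2140.
All moduli strictly greater than 1? Yes.
Verdict: Invertible.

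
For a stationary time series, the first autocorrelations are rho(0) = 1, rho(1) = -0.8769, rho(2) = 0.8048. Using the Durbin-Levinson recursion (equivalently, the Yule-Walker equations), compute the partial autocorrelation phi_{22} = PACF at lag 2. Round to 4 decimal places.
\phi_{22} = 0.1551

The PACF at lag k is phi_{kk}, the last component of the solution
to the Yule-Walker system G_k phi = r_k where
  (G_k)_{ij} = rho(|i - j|), (r_k)_i = rho(i), i,j = 1..k.
Equivalently, Durbin-Levinson gives phi_{kk} iteratively:
  phi_{11} = rho(1)
  phi_{kk} = [rho(k) - sum_{j=1..k-1} phi_{k-1,j} rho(k-j)]
            / [1 - sum_{j=1..k-1} phi_{k-1,j} rho(j)],
  phi_{k,j} = phi_{k-1,j} - phi_{kk} phi_{k-1,k-j},  j = 1..k-1.
Step k = 1:
  phi_11 = rho(1) = -0.8769.
Step k = 2:
  phi_22 = [rho(2) - phi_11 rho(1)] / [1 - phi_11 rho(1)] = [0.8048 - (-0.8769)(-0.8769)] / [1 - (-0.8769)(-0.8769)]
         = 0.03584639 / 0.23104639 = 0.1551.
Therefore phi_{22} = 0.1551.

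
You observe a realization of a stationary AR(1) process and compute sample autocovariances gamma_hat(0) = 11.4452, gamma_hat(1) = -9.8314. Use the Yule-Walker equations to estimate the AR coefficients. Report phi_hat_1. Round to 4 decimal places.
\hat\phi_{1} = -0.8590

The Yule-Walker equations for an AR(p) process read, in matrix form,
  Gamma_p phi = r_p,   with   (Gamma_p)_{ij} = gamma(|i - j|),
                       (r_p)_i = gamma(i),   i,j = 1..p.
Substitute the sample gammas (Toeplitz matrix and right-hand side of size 1):
  Gamma_p = [[11.4452]]
  r_p     = [-9.8314]
With p = 1 this is the single equation gamma(0) phi_1 = gamma(1):
  phi_hat_1 = gamma(1) / gamma(0) = -9.8314 / 11.4452 = -0.8590.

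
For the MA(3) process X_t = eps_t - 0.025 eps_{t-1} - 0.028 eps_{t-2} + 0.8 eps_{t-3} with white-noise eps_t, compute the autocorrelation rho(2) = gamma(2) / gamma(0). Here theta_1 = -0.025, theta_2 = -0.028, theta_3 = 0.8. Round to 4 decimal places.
\rho(2) = -0.0292

For an MA(q) process with theta_0 = 1, the autocovariance is
  gamma(k) = sigma^2 * sum_{i=0..q-k} theta_i * theta_{i+k},
and rho(k) = gamma(k) / gamma(0). Sigma^2 cancels.
  numerator   = (1)*(-0.028) + (-0.025)*(0.8) = -0.048.
  denominator = (1)^2 + (-0.025)^2 + (-0.028)^2 + (0.8)^2 = 1.641409.
  rho(2) = -0.048 / 1.641409 = -0.0292.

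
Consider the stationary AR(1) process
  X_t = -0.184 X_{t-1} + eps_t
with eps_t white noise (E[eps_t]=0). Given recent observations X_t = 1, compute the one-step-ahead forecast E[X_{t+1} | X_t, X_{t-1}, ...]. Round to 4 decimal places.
E[X_{t+1} \mid \mathcal F_t] = -0.1840

For an AR(p) model X_t = c + sum_i phi_i X_{t-i} + eps_t, the
one-step-ahead conditional mean is
  E[X_{t+1} | X_t, ...] = c + sum_i phi_i X_{t+1-i}.
Substitute known values:
  E[X_{t+1} | ...] = (-0.184) * (1)
                   = -0.1840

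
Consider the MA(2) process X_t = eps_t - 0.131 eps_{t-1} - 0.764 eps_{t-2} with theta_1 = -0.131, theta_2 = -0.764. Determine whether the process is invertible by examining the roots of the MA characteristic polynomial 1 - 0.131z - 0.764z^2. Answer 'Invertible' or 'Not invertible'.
\text{Invertible}

The MA(q) characteristic polynomial is P(z) = 1 - 0.131z - 0.764z^2.
Invertibility requires all roots to lie outside the unit circle, i.e. |z| > 1 for every root.
Set 1 + (-0.131) z + (-0.764) z^2 = 0, i.e. a z^2 + b z + c = 0 with a = -0.764, b = -0.131, c = 1.
Discriminant D = b^2 - 4ac = (-0.131)^2 - 4*(-0.764)*1 = 0.017161 - (-3.056) = 3.073161.
D >= 0, so the roots are real: z = (-b +/- sqrt(D)) / (2a) = (0.131 +/- 1.753043) / (-1.528).
  z_1 = (0.131 + 1.753043) / (-1.528) = -1.233,   |z_1| = 1.233.
  z_2 = (0.131 - 1.753043) / (-1.528) = 1.0615,   |z_2| = 1.0615.
Moduli of all roots: 1.2330, 1.0615.
All moduli strictly greater than 1? Yes.
Verdict: Invertible.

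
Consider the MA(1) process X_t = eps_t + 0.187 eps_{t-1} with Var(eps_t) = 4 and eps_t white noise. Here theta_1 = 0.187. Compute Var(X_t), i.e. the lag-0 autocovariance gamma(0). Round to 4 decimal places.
\gamma(0) = 4.1399

For an MA(q) process X_t = eps_t + sum_i theta_i eps_{t-i} with
Var(eps_t) = sigma^2, the variance is
  gamma(0) = sigma^2 * (1 + sum_i theta_i^2).
  sum_i theta_i^2 = (0.187)^2 = 0.034969.
  gamma(0) = 4 * (1 + 0.034969) = 4 * 1.034969 = 4.139876, which rounds to 4.1399.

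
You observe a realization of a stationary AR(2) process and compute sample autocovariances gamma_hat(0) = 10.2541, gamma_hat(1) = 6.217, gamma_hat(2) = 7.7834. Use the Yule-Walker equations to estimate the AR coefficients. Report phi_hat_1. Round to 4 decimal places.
\hat\phi_{1} = 0.2310

The Yule-Walker equations for an AR(p) process read, in matrix form,
  Gamma_p phi = r_p,   with   (Gamma_p)_{ij} = gamma(|i - j|),
                       (r_p)_i = gamma(i),   i,j = 1..p.
Substitute the sample gammas (Toeplitz matrix and right-hand side of size 2):
  Gamma_p = [[10.2541, 6.217], [6.217, 10.2541]]
  r_p     = [6.217, 7.7834]
Written out:
  10.2541 phi_1 + 6.217 phi_2 = 6.217
  6.217 phi_1 + 10.2541 phi_2 = 7.7834
Solve by Cramer's rule:
  det = gamma(0)^2 - gamma(1)^2 = (10.2541)^2 - (6.217)^2 = 105.14656681 - 38.651089 = 66.49547781
  phi_hat_1 = [gamma(1) gamma(0) - gamma(1) gamma(2)] / det = [(6.217)(10.2541) - (6.217)(7.7834)] / 66.49547781 = 15.3603419 / 66.49547781 = 0.231
  phi_hat_2 = [gamma(0) gamma(2) - gamma(1)^2] / det = [(10.2541)(7.7834) - (6.217)^2] / 66.49547781 = 41.16067294 / 66.49547781 = 0.619
So phi_hat = [0.2310, 0.6190].
Therefore phi_hat_1 = 0.2310.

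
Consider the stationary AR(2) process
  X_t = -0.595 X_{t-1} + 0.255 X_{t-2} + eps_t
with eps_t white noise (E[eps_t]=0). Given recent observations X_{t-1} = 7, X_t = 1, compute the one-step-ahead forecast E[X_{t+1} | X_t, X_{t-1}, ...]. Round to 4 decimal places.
E[X_{t+1} \mid \mathcal F_t] = 1.1900

For an AR(p) model X_t = c + sum_i phi_i X_{t-i} + eps_t, the
one-step-ahead conditional mean is
  E[X_{t+1} | X_t, ...] = c + sum_i phi_i X_{t+1-i}.
Substitute known values:
  E[X_{t+1} | ...] = (-0.595) * (1) + (0.255) * (7)
                   = 1.1900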